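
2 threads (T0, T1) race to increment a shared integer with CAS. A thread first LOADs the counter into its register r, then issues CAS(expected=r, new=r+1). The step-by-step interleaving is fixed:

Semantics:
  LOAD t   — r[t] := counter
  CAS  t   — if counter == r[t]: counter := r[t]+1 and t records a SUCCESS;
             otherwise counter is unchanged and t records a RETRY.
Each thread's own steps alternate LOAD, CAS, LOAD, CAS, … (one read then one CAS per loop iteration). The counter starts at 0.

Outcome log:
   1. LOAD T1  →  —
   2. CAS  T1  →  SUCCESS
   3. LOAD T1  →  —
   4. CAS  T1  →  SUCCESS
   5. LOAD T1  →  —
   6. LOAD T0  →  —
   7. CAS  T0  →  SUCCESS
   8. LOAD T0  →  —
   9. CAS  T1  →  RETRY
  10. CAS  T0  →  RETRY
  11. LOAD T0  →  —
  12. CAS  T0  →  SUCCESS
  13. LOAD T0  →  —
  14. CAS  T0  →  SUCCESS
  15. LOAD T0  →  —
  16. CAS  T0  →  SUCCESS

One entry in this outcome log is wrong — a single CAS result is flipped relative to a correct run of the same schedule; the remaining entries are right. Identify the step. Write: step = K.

Re-executing:
T1 LOAD — after: cnt=0, r=0 — load
T1 CAS — after: cnt=1, r=0 — ok
T1 LOAD — after: cnt=1, r=1 — load
T1 CAS — after: cnt=2, r=1 — ok
T1 LOAD — after: cnt=2, r=2 — load
T0 LOAD — after: cnt=2, r=2 — load
T0 CAS — after: cnt=3, r=2 — ok
T0 LOAD — after: cnt=3, r=3 — load
T1 CAS — after: cnt=3, r=2 — retry
T0 CAS — after: cnt=4, r=3 — ok
T0 LOAD — after: cnt=4, r=4 — load
T0 CAS — after: cnt=5, r=4 — ok
T0 LOAD — after: cnt=5, r=5 — load
T0 CAS — after: cnt=6, r=5 — ok
T0 LOAD — after: cnt=6, r=6 — load
T0 CAS — after: cnt=7, r=6 — ok
Flip is step 10.

step = 10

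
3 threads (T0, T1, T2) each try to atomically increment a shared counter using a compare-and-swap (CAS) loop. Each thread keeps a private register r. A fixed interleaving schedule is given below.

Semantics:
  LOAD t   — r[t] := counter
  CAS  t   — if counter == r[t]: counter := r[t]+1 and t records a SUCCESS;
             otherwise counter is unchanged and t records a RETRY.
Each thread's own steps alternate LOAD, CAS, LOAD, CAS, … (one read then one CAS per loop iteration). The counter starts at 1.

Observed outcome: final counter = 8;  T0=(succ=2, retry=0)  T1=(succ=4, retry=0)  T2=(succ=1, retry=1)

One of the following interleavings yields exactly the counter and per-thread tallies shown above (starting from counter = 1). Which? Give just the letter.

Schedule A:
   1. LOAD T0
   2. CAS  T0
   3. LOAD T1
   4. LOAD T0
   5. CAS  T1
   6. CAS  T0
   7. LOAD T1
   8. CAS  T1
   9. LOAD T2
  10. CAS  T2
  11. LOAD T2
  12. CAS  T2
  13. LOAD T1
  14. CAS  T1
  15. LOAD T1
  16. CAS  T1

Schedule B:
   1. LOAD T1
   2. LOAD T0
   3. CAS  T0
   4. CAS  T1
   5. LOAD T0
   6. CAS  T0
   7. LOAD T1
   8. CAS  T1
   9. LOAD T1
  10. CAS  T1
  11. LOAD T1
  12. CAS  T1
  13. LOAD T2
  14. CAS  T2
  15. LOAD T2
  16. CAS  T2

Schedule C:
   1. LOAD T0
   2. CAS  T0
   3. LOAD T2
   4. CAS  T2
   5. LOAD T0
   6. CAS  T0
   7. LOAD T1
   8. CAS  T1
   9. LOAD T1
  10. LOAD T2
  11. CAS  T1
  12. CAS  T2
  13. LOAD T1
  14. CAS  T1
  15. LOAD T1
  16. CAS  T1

C

Simulating candidate C:
   1) LOAD T0:  M=1  r_T0=1
   2) CAS  T0:  M=2  r_T0=1 ✓
   3) LOAD T2:  M=2  r_T2=2
   4) CAS  T2:  M=3  r_T2=2 ✓
   5) LOAD T0:  M=3  r_T0=3
   6) CAS  T0:  M=4  r_T0=3 ✓
   7) LOAD T1:  M=4  r_T1=4
   8) CAS  T1:  M=5  r_T1=4 ✓
   9) LOAD T1:  M=5  r_T1=5
  10) LOAD T2:  M=5  r_T2=5
  11) CAS  T1:  M=6  r_T1=5 ✓
  12) CAS  T2:  M=6  r_T2=5 ✗
  13) LOAD T1:  M=6  r_T1=6
  14) CAS  T1:  M=7  r_T1=6 ✓
  15) LOAD T1:  M=7  r_T1=7
  16) CAS  T1:  M=8  r_T1=7 ✓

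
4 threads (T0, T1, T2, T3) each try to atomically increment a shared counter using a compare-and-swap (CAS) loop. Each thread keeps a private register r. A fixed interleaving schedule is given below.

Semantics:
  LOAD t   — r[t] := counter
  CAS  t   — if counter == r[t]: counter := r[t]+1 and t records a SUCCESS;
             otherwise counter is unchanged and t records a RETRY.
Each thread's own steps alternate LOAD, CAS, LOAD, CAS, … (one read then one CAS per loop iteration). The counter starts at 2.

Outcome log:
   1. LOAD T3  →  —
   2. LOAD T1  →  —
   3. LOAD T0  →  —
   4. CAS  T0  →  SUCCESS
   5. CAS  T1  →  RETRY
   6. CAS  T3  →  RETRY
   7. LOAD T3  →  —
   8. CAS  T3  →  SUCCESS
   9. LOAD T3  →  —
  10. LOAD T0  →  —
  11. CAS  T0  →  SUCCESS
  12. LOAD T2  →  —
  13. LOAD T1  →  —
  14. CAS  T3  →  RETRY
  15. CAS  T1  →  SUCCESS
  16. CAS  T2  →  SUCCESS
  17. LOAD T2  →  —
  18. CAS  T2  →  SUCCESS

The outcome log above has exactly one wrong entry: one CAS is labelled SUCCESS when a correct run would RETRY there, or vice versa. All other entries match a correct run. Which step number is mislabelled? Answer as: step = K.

step = 16

Reference trace:
1. LOAD T3 → mem=2 r[T3]=2 [LOAD]
2. LOAD T1 → mem=2 r[T1]=2 [LOAD]
3. LOAD T0 → mem=2 r[T0]=2 [LOAD]
4. CAS T0 → mem=3 r[T0]=2 [OK]
5. CAS T1 → mem=3 r[T1]=2 [RETRY]
6. CAS T3 → mem=3 r[T3]=2 [RETRY]
7. LOAD T3 → mem=3 r[T3]=3 [LOAD]
8. CAS T3 → mem=4 r[T3]=3 [OK]
9. LOAD T3 → mem=4 r[T3]=4 [LOAD]
10. LOAD T0 → mem=4 r[T0]=4 [LOAD]
11. CAS T0 → mem=5 r[T0]=4 [OK]
12. LOAD T2 → mem=5 r[T2]=5 [LOAD]
13. LOAD T1 → mem=5 r[T1]=5 [LOAD]
14. CAS T3 → mem=5 r[T3]=4 [RETRY]
15. CAS T1 → mem=6 r[T1]=5 [OK]
16. CAS T2 → mem=6 r[T2]=5 [RETRY]
17. LOAD T2 → mem=6 r[T2]=6 [LOAD]
18. CAS T2 → mem=7 r[T2]=6 [OK]
Mismatch at 16.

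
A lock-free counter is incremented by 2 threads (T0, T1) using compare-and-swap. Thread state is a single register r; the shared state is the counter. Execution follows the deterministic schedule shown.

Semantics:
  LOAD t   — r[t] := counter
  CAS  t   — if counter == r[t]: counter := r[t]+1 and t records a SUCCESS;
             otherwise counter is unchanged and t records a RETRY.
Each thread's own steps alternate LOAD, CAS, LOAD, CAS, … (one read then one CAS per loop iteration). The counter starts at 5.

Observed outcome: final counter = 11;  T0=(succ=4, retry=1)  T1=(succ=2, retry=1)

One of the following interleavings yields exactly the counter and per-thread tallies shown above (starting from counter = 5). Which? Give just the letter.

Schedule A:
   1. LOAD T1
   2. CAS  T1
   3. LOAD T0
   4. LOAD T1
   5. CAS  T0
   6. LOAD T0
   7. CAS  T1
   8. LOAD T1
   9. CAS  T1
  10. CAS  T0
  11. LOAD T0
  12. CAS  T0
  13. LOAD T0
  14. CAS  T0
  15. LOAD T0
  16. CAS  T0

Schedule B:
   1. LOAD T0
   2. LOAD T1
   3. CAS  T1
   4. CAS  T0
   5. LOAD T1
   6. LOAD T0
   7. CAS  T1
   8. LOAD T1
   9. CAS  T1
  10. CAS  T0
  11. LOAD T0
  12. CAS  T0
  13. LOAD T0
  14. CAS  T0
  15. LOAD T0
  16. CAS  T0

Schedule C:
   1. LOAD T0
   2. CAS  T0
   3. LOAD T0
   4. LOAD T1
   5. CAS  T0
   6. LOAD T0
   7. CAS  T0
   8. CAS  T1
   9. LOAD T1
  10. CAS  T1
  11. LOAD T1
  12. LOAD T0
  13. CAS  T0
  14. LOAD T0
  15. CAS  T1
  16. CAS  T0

A

Run A:
T1 LOAD — after: cnt=5, r=5 — load
T1 CAS — after: cnt=6, r=5 — ok
T0 LOAD — after: cnt=6, r=6 — load
T1 LOAD — after: cnt=6, r=6 — load
T0 CAS — after: cnt=7, r=6 — ok
T0 LOAD — after: cnt=7, r=7 — load
T1 CAS — after: cnt=7, r=6 — retry
T1 LOAD — after: cnt=7, r=7 — load
T1 CAS — after: cnt=8, r=7 — ok
T0 CAS — after: cnt=8, r=7 — retry
T0 LOAD — after: cnt=8, r=8 — load
T0 CAS — after: cnt=9, r=8 — ok
T0 LOAD — after: cnt=9, r=9 — load
T0 CAS — after: cnt=10, r=9 — ok
T0 LOAD — after: cnt=10, r=10 — load
T0 CAS — after: cnt=11, r=10 — ok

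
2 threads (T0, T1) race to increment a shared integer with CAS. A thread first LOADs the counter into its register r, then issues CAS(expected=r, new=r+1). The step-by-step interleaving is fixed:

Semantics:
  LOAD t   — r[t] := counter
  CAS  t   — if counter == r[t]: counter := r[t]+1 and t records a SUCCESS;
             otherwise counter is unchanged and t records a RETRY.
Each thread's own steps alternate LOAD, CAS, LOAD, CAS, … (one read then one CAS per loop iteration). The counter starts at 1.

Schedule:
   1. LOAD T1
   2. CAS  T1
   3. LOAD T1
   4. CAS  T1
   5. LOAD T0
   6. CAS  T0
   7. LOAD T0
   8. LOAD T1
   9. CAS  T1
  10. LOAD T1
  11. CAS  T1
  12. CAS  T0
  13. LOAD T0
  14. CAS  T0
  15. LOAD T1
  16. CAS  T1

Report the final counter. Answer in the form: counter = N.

step 1: T1 LOAD ⇒ load; ctr=1 reg=1
step 2: T1 CAS ⇒ ok; ctr=2 reg=1
step 3: T1 LOAD ⇒ load; ctr=2 reg=2
step 4: T1 CAS ⇒ ok; ctr=3 reg=2
step 5: T0 LOAD ⇒ load; ctr=3 reg=3
step 6: T0 CAS ⇒ ok; ctr=4 reg=3
step 7: T0 LOAD ⇒ load; ctr=4 reg=4
step 8: T1 LOAD ⇒ load; ctr=4 reg=4
step 9: T1 CAS ⇒ ok; ctr=5 reg=4
step 10: T1 LOAD ⇒ load; ctr=5 reg=5
step 11: T1 CAS ⇒ ok; ctr=6 reg=5
step 12: T0 CAS ⇒ retry; ctr=6 reg=4
step 13: T0 LOAD ⇒ load; ctr=6 reg=6
step 14: T0 CAS ⇒ ok; ctr=7 reg=6
step 15: T1 LOAD ⇒ load; ctr=7 reg=7
step 16: T1 CAS ⇒ ok; ctr=8 reg=7

counter = 8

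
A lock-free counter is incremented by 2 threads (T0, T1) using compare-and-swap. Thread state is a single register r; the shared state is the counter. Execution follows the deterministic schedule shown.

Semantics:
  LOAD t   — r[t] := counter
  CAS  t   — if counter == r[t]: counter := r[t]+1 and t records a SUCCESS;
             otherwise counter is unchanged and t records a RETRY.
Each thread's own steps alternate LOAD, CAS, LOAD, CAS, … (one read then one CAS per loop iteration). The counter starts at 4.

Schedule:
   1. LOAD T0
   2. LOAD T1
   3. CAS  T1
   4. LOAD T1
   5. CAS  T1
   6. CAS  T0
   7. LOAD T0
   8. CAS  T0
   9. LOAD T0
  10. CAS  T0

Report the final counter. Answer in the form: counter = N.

step 1: T0 LOAD ⇒ load; ctr=4 reg=4
step 2: T1 LOAD ⇒ load; ctr=4 reg=4
step 3: T1 CAS ⇒ ok; ctr=5 reg=4
step 4: T1 LOAD ⇒ load; ctr=5 reg=5
step 5: T1 CAS ⇒ ok; ctr=6 reg=5
step 6: T0 CAS ⇒ retry; ctr=6 reg=4
step 7: T0 LOAD ⇒ load; ctr=6 reg=6
step 8: T0 CAS ⇒ ok; ctr=7 reg=6
step 9: T0 LOAD ⇒ load; ctr=7 reg=7
step 10: T0 CAS ⇒ ok; ctr=8 reg=7

counter = 8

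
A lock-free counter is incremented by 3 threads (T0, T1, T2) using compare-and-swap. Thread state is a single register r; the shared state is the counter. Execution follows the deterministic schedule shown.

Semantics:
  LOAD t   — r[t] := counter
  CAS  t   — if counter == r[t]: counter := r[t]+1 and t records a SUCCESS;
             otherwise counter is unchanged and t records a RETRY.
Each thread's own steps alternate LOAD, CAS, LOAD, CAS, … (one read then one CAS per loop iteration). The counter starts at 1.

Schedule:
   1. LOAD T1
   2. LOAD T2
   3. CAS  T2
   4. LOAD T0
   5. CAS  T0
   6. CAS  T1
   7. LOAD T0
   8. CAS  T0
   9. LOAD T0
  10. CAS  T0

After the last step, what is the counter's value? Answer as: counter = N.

counter = 5

[1] T1.load  rd  (counter 1, T1.r 1)
[2] T2.load  rd  (counter 1, T2.r 1)
[3] T2.cas  hit  (counter 2, T2.r 1)
[4] T0.load  rd  (counter 2, T0.r 2)
[5] T0.cas  hit  (counter 3, T0.r 2)
[6] T1.cas  miss  (counter 3, T1.r 1)
[7] T0.load  rd  (counter 3, T0.r 3)
[8] T0.cas  hit  (counter 4, T0.r 3)
[9] T0.load  rd  (counter 4, T0.r 4)
[10] T0.cas  hit  (counter 5, T0.r 4)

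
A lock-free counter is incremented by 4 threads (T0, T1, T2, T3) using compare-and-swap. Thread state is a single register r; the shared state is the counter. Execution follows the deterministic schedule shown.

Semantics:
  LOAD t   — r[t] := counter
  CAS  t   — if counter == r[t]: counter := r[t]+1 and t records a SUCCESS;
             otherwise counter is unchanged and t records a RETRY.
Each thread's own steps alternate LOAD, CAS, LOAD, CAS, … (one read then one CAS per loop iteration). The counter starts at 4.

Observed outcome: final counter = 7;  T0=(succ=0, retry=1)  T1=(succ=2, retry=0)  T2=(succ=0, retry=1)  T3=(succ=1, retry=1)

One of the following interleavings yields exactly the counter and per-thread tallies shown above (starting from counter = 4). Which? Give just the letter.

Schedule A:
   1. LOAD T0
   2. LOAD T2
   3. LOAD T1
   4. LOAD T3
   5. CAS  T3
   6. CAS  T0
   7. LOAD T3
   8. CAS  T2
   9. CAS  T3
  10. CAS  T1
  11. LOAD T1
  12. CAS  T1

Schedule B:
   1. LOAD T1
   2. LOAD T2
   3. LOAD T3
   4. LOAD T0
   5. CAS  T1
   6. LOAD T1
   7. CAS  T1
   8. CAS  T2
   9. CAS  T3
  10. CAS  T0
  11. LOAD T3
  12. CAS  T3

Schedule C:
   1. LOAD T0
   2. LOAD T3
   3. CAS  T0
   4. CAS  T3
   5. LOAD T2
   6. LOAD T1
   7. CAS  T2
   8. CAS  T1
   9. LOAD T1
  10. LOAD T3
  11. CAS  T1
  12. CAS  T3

B

Tracing schedule B:
step 1: T1 LOAD ⇒ load; ctr=4 reg=4
step 2: T2 LOAD ⇒ load; ctr=4 reg=4
step 3: T3 LOAD ⇒ load; ctr=4 reg=4
step 4: T0 LOAD ⇒ load; ctr=4 reg=4
step 5: T1 CAS ⇒ ok; ctr=5 reg=4
step 6: T1 LOAD ⇒ load; ctr=5 reg=5
step 7: T1 CAS ⇒ ok; ctr=6 reg=5
step 8: T2 CAS ⇒ retry; ctr=6 reg=4
step 9: T3 CAS ⇒ retry; ctr=6 reg=4
step 10: T0 CAS ⇒ retry; ctr=6 reg=4
step 11: T3 LOAD ⇒ load; ctr=6 reg=6
step 12: T3 CAS ⇒ ok; ctr=7 reg=6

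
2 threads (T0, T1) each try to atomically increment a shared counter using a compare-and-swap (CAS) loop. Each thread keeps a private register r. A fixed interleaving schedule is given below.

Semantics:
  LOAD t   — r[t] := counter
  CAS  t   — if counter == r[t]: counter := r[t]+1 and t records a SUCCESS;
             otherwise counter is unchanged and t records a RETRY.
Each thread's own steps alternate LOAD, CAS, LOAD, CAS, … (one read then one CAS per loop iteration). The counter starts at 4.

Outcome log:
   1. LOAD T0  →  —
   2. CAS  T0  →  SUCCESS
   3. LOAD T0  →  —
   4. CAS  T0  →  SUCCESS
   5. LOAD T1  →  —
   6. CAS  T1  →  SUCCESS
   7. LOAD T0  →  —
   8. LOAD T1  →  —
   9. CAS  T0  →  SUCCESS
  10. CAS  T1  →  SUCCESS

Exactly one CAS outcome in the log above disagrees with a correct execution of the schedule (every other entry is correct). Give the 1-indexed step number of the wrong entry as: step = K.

Re-executing:
   1) LOAD T0:  M=4  r_T0=4
   2) CAS  T0:  M=5  r_T0=4 ✓
   3) LOAD T0:  M=5  r_T0=5
   4) CAS  T0:  M=6  r_T0=5 ✓
   5) LOAD T1:  M=6  r_T1=6
   6) CAS  T1:  M=7  r_T1=6 ✓
   7) LOAD T0:  M=7  r_T0=7
   8) LOAD T1:  M=7  r_T1=7
   9) CAS  T0:  M=8  r_T0=7 ✓
  10) CAS  T1:  M=8  r_T1=7 ✗
Mismatch at 10.

step = 10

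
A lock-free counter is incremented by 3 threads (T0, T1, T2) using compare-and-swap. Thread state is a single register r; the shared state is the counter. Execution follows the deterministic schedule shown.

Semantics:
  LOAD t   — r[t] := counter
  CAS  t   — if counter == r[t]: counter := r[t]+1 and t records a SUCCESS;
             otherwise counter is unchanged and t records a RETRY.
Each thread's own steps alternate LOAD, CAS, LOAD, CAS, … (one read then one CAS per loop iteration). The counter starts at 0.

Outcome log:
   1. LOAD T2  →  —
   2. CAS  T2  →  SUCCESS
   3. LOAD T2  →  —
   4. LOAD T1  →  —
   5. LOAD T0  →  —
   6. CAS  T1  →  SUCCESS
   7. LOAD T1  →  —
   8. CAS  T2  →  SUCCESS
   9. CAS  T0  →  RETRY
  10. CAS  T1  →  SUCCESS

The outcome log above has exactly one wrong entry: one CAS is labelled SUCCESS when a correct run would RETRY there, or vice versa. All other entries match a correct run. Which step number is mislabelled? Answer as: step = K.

Re-executing:
[1] T2.load  rd  (counter 0, T2.r 0)
[2] T2.cas  hit  (counter 1, T2.r 0)
[3] T2.load  rd  (counter 1, T2.r 1)
[4] T1.load  rd  (counter 1, T1.r 1)
[5] T0.load  rd  (counter 1, T0.r 1)
[6] T1.cas  hit  (counter 2, T1.r 1)
[7] T1.load  rd  (counter 2, T1.r 2)
[8] T2.cas  miss  (counter 2, T2.r 1)
[9] T0.cas  miss  (counter 2, T0.r 1)
[10] T1.cas  hit  (counter 3, T1.r 2)
Flip is step 8.

step = 8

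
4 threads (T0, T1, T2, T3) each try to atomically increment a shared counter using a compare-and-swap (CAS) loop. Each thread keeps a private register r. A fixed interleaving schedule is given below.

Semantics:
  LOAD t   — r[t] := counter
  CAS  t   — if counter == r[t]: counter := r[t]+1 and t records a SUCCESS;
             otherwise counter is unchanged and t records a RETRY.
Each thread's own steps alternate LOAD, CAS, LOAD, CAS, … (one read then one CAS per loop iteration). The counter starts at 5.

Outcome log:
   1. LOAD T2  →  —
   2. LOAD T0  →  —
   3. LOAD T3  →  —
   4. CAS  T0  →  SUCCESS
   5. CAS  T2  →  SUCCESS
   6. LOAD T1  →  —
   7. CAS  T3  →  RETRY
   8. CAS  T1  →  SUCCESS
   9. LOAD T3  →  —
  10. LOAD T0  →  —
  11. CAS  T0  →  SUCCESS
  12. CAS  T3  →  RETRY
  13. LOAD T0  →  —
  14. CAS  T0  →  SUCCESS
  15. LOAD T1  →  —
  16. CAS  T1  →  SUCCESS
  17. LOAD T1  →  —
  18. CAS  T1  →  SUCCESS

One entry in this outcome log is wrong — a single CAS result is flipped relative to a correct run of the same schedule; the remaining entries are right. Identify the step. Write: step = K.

step = 5

Reference trace:
T2 LOAD — after: cnt=5, r=5 — load
T0 LOAD — after: cnt=5, r=5 — load
T3 LOAD — after: cnt=5, r=5 — load
T0 CAS — after: cnt=6, r=5 — ok
T2 CAS — after: cnt=6, r=5 — retry
T1 LOAD — after: cnt=6, r=6 — load
T3 CAS — after: cnt=6, r=5 — retry
T1 CAS — after: cnt=7, r=6 — ok
T3 LOAD — after: cnt=7, r=7 — load
T0 LOAD — after: cnt=7, r=7 — load
T0 CAS — after: cnt=8, r=7 — ok
T3 CAS — after: cnt=8, r=7 — retry
T0 LOAD — after: cnt=8, r=8 — load
T0 CAS — after: cnt=9, r=8 — ok
T1 LOAD — after: cnt=9, r=9 — load
T1 CAS — after: cnt=10, r=9 — ok
T1 LOAD — after: cnt=10, r=10 — load
T1 CAS — after: cnt=11, r=10 — ok
Mismatch at 5.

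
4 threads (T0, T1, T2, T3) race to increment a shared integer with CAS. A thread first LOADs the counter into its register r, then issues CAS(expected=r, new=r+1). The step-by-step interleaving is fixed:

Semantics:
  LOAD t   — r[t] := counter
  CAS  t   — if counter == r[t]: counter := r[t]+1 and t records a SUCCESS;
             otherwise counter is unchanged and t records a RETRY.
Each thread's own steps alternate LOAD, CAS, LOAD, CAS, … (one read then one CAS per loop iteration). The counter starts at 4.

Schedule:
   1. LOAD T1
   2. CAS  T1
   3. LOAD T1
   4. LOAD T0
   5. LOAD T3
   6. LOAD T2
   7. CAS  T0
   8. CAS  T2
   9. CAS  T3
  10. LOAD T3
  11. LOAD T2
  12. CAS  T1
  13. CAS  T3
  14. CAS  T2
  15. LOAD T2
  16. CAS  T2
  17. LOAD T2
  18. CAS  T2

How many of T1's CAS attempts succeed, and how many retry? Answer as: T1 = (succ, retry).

T1 = (1, 1)

step 1: T1 LOAD ⇒ load; ctr=4 reg=4
step 2: T1 CAS ⇒ ok; ctr=5 reg=4
step 3: T1 LOAD ⇒ load; ctr=5 reg=5
step 4: T0 LOAD ⇒ load; ctr=5 reg=5
step 5: T3 LOAD ⇒ load; ctr=5 reg=5
step 6: T2 LOAD ⇒ load; ctr=5 reg=5
step 7: T0 CAS ⇒ ok; ctr=6 reg=5
step 8: T2 CAS ⇒ retry; ctr=6 reg=5
step 9: T3 CAS ⇒ retry; ctr=6 reg=5
step 10: T3 LOAD ⇒ load; ctr=6 reg=6
step 11: T2 LOAD ⇒ load; ctr=6 reg=6
step 12: T1 CAS ⇒ retry; ctr=6 reg=5
step 13: T3 CAS ⇒ ok; ctr=7 reg=6
step 14: T2 CAS ⇒ retry; ctr=7 reg=6
step 15: T2 LOAD ⇒ load; ctr=7 reg=7
step 16: T2 CAS ⇒ ok; ctr=8 reg=7
step 17: T2 LOAD ⇒ load; ctr=8 reg=8
step 18: T2 CAS ⇒ ok; ctr=9 reg=8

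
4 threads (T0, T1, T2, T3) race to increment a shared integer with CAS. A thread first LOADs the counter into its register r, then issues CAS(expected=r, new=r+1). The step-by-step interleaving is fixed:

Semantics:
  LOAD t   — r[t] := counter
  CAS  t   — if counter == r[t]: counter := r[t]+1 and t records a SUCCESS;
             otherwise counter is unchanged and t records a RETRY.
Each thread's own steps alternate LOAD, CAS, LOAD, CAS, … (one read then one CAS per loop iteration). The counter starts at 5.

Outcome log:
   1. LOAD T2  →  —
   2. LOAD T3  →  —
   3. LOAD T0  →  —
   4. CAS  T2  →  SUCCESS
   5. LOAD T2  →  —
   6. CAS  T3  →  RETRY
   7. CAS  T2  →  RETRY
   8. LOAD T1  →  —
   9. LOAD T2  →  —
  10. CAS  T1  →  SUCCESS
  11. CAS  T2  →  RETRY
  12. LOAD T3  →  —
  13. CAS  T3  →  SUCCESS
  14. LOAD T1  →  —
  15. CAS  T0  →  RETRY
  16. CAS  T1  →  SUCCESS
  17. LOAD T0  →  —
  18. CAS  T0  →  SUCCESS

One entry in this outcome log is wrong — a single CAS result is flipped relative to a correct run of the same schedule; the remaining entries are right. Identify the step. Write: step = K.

step = 7

Correct run:
step 1: T2 LOAD ⇒ load; ctr=5 reg=5
step 2: T3 LOAD ⇒ load; ctr=5 reg=5
step 3: T0 LOAD ⇒ load; ctr=5 reg=5
step 4: T2 CAS ⇒ ok; ctr=6 reg=5
step 5: T2 LOAD ⇒ load; ctr=6 reg=6
step 6: T3 CAS ⇒ retry; ctr=6 reg=5
step 7: T2 CAS ⇒ ok; ctr=7 reg=6
step 8: T1 LOAD ⇒ load; ctr=7 reg=7
step 9: T2 LOAD ⇒ load; ctr=7 reg=7
step 10: T1 CAS ⇒ ok; ctr=8 reg=7
step 11: T2 CAS ⇒ retry; ctr=8 reg=7
step 12: T3 LOAD ⇒ load; ctr=8 reg=8
step 13: T3 CAS ⇒ ok; ctr=9 reg=8
step 14: T1 LOAD ⇒ load; ctr=9 reg=9
step 15: T0 CAS ⇒ retry; ctr=9 reg=5
step 16: T1 CAS ⇒ ok; ctr=10 reg=9
step 17: T0 LOAD ⇒ load; ctr=10 reg=10
step 18: T0 CAS ⇒ ok; ctr=11 reg=10
Mismatch at 7.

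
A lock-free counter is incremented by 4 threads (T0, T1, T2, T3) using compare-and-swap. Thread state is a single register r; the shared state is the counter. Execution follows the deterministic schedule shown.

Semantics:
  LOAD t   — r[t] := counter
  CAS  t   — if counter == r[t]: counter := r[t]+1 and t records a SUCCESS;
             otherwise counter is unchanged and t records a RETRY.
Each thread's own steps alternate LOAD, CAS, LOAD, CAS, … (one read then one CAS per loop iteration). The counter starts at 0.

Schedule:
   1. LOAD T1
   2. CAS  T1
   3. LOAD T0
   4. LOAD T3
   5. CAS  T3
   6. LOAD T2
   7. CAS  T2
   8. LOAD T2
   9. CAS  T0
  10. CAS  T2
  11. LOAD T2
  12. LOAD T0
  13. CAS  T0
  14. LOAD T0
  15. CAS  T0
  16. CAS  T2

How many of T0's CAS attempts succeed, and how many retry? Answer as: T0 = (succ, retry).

T0 = (2, 1)

step 1: T1 LOAD ⇒ load; ctr=0 reg=0
step 2: T1 CAS ⇒ ok; ctr=1 reg=0
step 3: T0 LOAD ⇒ load; ctr=1 reg=1
step 4: T3 LOAD ⇒ load; ctr=1 reg=1
step 5: T3 CAS ⇒ ok; ctr=2 reg=1
step 6: T2 LOAD ⇒ load; ctr=2 reg=2
step 7: T2 CAS ⇒ ok; ctr=3 reg=2
step 8: T2 LOAD ⇒ load; ctr=3 reg=3
step 9: T0 CAS ⇒ retry; ctr=3 reg=1
step 10: T2 CAS ⇒ ok; ctr=4 reg=3
step 11: T2 LOAD ⇒ load; ctr=4 reg=4
step 12: T0 LOAD ⇒ load; ctr=4 reg=4
step 13: T0 CAS ⇒ ok; ctr=5 reg=4
step 14: T0 LOAD ⇒ load; ctr=5 reg=5
step 15: T0 CAS ⇒ ok; ctr=6 reg=5
step 16: T2 CAS ⇒ retry; ctr=6 reg=4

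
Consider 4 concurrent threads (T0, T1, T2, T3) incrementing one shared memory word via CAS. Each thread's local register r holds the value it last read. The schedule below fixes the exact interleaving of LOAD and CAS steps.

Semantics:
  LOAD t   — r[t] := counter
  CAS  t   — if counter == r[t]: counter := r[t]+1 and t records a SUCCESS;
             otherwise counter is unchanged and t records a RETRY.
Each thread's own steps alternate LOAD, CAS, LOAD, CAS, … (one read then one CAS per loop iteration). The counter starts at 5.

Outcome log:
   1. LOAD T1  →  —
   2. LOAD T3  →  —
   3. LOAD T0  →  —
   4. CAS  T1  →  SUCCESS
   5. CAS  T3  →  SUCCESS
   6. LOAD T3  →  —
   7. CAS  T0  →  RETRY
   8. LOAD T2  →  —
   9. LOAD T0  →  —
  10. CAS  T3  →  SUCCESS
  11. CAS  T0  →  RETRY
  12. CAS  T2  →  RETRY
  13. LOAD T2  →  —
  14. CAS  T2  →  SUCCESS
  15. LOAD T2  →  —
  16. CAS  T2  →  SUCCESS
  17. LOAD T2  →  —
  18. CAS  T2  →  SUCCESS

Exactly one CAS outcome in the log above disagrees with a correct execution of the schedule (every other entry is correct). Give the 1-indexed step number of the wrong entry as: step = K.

Correct run:
#1 T1 reads 5
#2 T3 reads 5
#3 T0 reads 5
#4 T1 CAS(5→6) writes; counter now 6
#5 T3 CAS(5→6) fails; counter now 6
#6 T3 reads 6
#7 T0 CAS(5→6) fails; counter now 6
#8 T2 reads 6
#9 T0 reads 6
#10 T3 CAS(6→7) writes; counter now 7
#11 T0 CAS(6→7) fails; counter now 7
#12 T2 CAS(6→7) fails; counter now 7
#13 T2 reads 7
#14 T2 CAS(7→8) writes; counter now 8
#15 T2 reads 8
#16 T2 CAS(8→9) writes; counter now 9
#17 T2 reads 9
#18 T2 CAS(9→10) writes; counter now 10
Flip is step 5.

step = 5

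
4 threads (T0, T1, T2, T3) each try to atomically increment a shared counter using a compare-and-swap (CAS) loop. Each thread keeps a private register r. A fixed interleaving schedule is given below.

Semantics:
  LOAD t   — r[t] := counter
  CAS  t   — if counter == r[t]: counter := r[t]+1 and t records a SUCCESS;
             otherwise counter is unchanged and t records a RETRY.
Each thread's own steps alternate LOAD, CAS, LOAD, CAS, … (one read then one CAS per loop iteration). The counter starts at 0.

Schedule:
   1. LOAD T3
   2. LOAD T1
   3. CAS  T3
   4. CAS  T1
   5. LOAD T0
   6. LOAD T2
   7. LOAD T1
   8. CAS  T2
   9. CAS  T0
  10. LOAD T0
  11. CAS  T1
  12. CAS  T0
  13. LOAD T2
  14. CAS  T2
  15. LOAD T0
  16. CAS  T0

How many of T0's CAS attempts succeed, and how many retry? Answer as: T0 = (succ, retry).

T0 = (2, 1)

1. LOAD T3 → mem=0 r[T3]=0 [LOAD]
2. LOAD T1 → mem=0 r[T1]=0 [LOAD]
3. CAS T3 → mem=1 r[T3]=0 [OK]
4. CAS T1 → mem=1 r[T1]=0 [RETRY]
5. LOAD T0 → mem=1 r[T0]=1 [LOAD]
6. LOAD T2 → mem=1 r[T2]=1 [LOAD]
7. LOAD T1 → mem=1 r[T1]=1 [LOAD]
8. CAS T2 → mem=2 r[T2]=1 [OK]
9. CAS T0 → mem=2 r[T0]=1 [RETRY]
10. LOAD T0 → mem=2 r[T0]=2 [LOAD]
11. CAS T1 → mem=2 r[T1]=1 [RETRY]
12. CAS T0 → mem=3 r[T0]=2 [OK]
13. LOAD T2 → mem=3 r[T2]=3 [LOAD]
14. CAS T2 → mem=4 r[T2]=3 [OK]
15. LOAD T0 → mem=4 r[T0]=4 [LOAD]
16. CAS T0 → mem=5 r[T0]=4 [OK]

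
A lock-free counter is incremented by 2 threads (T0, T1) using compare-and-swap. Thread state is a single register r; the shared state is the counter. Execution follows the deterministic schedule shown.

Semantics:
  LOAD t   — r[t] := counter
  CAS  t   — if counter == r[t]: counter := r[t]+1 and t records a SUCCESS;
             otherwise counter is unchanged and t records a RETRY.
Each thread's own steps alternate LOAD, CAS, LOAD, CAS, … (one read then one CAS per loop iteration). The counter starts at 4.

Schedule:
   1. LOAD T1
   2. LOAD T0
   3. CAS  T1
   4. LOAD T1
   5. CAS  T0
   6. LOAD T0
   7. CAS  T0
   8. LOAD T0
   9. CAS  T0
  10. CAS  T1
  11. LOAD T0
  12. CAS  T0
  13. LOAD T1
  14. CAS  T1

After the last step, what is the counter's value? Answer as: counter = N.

1. LOAD T1 → mem=4 r[T1]=4 [LOAD]
2. LOAD T0 → mem=4 r[T0]=4 [LOAD]
3. CAS T1 → mem=5 r[T1]=4 [OK]
4. LOAD T1 → mem=5 r[T1]=5 [LOAD]
5. CAS T0 → mem=5 r[T0]=4 [RETRY]
6. LOAD T0 → mem=5 r[T0]=5 [LOAD]
7. CAS T0 → mem=6 r[T0]=5 [OK]
8. LOAD T0 → mem=6 r[T0]=6 [LOAD]
9. CAS T0 → mem=7 r[T0]=6 [OK]
10. CAS T1 → mem=7 r[T1]=5 [RETRY]
11. LOAD T0 → mem=7 r[T0]=7 [LOAD]
12. CAS T0 → mem=8 r[T0]=7 [OK]
13. LOAD T1 → mem=8 r[T1]=8 [LOAD]
14. CAS T1 → mem=9 r[T1]=8 [OK]

counter = 9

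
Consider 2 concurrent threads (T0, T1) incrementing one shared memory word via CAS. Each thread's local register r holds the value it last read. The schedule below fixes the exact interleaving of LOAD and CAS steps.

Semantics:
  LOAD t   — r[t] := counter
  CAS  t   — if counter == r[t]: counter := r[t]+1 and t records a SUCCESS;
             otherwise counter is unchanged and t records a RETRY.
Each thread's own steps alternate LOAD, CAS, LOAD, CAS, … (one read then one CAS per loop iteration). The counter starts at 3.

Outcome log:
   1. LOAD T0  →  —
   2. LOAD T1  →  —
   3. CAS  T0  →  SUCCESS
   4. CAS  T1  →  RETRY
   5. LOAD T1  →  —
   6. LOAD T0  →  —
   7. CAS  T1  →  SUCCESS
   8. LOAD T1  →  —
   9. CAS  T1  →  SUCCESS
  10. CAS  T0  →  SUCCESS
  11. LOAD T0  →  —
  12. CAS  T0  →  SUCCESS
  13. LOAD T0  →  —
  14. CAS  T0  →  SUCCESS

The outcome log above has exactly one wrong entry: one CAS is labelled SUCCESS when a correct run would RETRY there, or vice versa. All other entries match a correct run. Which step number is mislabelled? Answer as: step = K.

Correct run:
1. LOAD T0 → mem=3 r[T0]=3 [LOAD]
2. LOAD T1 → mem=3 r[T1]=3 [LOAD]
3. CAS T0 → mem=4 r[T0]=3 [OK]
4. CAS T1 → mem=4 r[T1]=3 [RETRY]
5. LOAD T1 → mem=4 r[T1]=4 [LOAD]
6. LOAD T0 → mem=4 r[T0]=4 [LOAD]
7. CAS T1 → mem=5 r[T1]=4 [OK]
8. LOAD T1 → mem=5 r[T1]=5 [LOAD]
9. CAS T1 → mem=6 r[T1]=5 [OK]
10. CAS T0 → mem=6 r[T0]=4 [RETRY]
11. LOAD T0 → mem=6 r[T0]=6 [LOAD]
12. CAS T0 → mem=7 r[T0]=6 [OK]
13. LOAD T0 → mem=7 r[T0]=7 [LOAD]
14. CAS T0 → mem=8 r[T0]=7 [OK]
Log disagrees first at step 10.

step = 10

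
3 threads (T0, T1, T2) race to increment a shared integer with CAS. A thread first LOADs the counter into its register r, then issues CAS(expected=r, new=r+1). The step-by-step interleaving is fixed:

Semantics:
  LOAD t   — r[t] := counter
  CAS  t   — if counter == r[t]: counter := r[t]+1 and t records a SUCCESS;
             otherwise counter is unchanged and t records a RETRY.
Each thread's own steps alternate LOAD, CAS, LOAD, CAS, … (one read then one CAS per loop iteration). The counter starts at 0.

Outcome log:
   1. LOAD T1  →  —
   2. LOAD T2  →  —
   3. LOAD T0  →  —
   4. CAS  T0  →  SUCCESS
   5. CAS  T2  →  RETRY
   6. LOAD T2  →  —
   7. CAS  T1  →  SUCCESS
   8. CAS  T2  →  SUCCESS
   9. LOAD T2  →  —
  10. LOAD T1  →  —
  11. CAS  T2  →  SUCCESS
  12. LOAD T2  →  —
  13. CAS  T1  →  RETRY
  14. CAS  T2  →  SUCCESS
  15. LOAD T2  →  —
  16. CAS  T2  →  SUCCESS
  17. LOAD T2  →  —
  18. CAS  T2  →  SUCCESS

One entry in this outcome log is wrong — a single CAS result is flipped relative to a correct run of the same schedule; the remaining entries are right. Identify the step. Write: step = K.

step = 7

Reference trace:
   1) LOAD T1:  M=0  r_T1=0
   2) LOAD T2:  M=0  r_T2=0
   3) LOAD T0:  M=0  r_T0=0
   4) CAS  T0:  M=1  r_T0=0 ✓
   5) CAS  T2:  M=1  r_T2=0 ✗
   6) LOAD T2:  M=1  r_T2=1
   7) CAS  T1:  M=1  r_T1=0 ✗
   8) CAS  T2:  M=2  r_T2=1 ✓
   9) LOAD T2:  M=2  r_T2=2
  10) LOAD T1:  M=2  r_T1=2
  11) CAS  T2:  M=3  r_T2=2 ✓
  12) LOAD T2:  M=3  r_T2=3
  13) CAS  T1:  M=3  r_T1=2 ✗
  14) CAS  T2:  M=4  r_T2=3 ✓
  15) LOAD T2:  M=4  r_T2=4
  16) CAS  T2:  M=5  r_T2=4 ✓
  17) LOAD T2:  M=5  r_T2=5
  18) CAS  T2:  M=6  r_T2=5 ✓
Flip is step 7.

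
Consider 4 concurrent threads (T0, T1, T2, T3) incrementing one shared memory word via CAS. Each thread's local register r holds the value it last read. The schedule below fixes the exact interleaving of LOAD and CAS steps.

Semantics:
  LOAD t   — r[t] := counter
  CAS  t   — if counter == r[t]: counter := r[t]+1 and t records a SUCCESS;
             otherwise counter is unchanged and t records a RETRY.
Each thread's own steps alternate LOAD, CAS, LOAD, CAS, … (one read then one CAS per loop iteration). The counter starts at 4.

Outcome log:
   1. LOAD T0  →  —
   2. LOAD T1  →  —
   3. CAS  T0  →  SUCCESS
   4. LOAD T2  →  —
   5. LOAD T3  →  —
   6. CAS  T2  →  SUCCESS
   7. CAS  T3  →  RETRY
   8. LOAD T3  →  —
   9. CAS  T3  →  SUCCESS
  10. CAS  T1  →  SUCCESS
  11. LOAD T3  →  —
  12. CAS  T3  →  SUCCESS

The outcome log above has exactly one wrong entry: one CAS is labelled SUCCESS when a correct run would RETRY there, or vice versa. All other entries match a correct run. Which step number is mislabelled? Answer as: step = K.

step = 10

Reference trace:
1. LOAD T0 → mem=4 r[T0]=4 [LOAD]
2. LOAD T1 → mem=4 r[T1]=4 [LOAD]
3. CAS T0 → mem=5 r[T0]=4 [OK]
4. LOAD T2 → mem=5 r[T2]=5 [LOAD]
5. LOAD T3 → mem=5 r[T3]=5 [LOAD]
6. CAS T2 → mem=6 r[T2]=5 [OK]
7. CAS T3 → mem=6 r[T3]=5 [RETRY]
8. LOAD T3 → mem=6 r[T3]=6 [LOAD]
9. CAS T3 → mem=7 r[T3]=6 [OK]
10. CAS T1 → mem=7 r[T1]=4 [RETRY]
11. LOAD T3 → mem=7 r[T3]=7 [LOAD]
12. CAS T3 → mem=8 r[T3]=7 [OK]
Mismatch at 10.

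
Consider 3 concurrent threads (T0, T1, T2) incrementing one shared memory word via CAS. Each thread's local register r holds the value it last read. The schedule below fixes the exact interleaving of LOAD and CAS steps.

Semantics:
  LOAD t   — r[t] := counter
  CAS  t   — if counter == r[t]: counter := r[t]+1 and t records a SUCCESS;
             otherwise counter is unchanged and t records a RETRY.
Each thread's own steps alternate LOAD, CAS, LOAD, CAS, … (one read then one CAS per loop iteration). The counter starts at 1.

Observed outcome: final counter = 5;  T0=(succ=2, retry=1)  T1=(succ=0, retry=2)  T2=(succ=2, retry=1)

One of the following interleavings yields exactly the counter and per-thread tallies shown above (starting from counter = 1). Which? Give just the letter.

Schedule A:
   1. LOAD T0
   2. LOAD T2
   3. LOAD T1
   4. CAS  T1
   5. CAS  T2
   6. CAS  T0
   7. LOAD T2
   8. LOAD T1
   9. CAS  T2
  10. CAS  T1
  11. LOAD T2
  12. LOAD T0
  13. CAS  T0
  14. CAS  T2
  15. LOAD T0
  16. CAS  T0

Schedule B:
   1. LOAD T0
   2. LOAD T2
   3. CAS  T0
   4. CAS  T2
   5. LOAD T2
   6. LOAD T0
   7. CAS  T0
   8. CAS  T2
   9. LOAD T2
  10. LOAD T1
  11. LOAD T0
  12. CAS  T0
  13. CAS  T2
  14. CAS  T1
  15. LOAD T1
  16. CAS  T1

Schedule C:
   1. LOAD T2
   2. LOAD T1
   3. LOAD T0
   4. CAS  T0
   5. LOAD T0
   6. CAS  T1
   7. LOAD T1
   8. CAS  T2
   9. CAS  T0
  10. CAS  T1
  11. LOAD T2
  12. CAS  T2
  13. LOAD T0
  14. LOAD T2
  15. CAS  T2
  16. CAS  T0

C

Tracing schedule C:
   1) LOAD T2:  M=1  r_T2=1
   2) LOAD T1:  M=1  r_T1=1
   3) LOAD T0:  M=1  r_T0=1
   4) CAS  T0:  M=2  r_T0=1 ✓
   5) LOAD T0:  M=2  r_T0=2
   6) CAS  T1:  M=2  r_T1=1 ✗
   7) LOAD T1:  M=2  r_T1=2
   8) CAS  T2:  M=2  r_T2=1 ✗
   9) CAS  T0:  M=3  r_T0=2 ✓
  10) CAS  T1:  M=3  r_T1=2 ✗
  11) LOAD T2:  M=3  r_T2=3
  12) CAS  T2:  M=4  r_T2=3 ✓
  13) LOAD T0:  M=4  r_T0=4
  14) LOAD T2:  M=4  r_T2=4
  15) CAS  T2:  M=5  r_T2=4 ✓
  16) CAS  T0:  M=5  r_T0=4 ✗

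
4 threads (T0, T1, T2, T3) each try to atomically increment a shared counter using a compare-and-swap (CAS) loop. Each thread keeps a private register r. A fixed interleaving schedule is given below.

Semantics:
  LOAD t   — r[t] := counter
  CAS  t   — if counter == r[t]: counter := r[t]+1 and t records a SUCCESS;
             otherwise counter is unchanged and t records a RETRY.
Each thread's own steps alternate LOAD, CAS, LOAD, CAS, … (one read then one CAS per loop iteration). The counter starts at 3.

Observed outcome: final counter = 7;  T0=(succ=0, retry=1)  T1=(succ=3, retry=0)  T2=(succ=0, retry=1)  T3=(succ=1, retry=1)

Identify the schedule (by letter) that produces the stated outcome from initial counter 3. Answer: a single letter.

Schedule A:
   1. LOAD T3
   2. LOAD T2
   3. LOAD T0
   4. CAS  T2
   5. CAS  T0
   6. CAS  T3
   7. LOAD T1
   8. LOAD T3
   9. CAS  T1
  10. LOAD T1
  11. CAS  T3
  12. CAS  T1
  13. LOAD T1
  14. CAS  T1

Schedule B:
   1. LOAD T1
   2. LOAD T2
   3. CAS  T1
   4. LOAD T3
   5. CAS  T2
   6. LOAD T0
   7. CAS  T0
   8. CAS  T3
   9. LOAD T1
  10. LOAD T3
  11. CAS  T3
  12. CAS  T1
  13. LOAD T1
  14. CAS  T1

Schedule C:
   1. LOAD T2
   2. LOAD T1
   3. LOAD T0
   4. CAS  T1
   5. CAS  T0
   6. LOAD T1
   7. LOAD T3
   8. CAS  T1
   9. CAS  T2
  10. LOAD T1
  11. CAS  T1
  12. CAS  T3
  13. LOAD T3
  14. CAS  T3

C

Run C:
1. LOAD T2 → mem=3 r[T2]=3 [LOAD]
2. LOAD T1 → mem=3 r[T1]=3 [LOAD]
3. LOAD T0 → mem=3 r[T0]=3 [LOAD]
4. CAS T1 → mem=4 r[T1]=3 [OK]
5. CAS T0 → mem=4 r[T0]=3 [RETRY]
6. LOAD T1 → mem=4 r[T1]=4 [LOAD]
7. LOAD T3 → mem=4 r[T3]=4 [LOAD]
8. CAS T1 → mem=5 r[T1]=4 [OK]
9. CAS T2 → mem=5 r[T2]=3 [RETRY]
10. LOAD T1 → mem=5 r[T1]=5 [LOAD]
11. CAS T1 → mem=6 r[T1]=5 [OK]
12. CAS T3 → mem=6 r[T3]=4 [RETRY]
13. LOAD T3 → mem=6 r[T3]=6 [LOAD]
14. CAS T3 → mem=7 r[T3]=6 [OK]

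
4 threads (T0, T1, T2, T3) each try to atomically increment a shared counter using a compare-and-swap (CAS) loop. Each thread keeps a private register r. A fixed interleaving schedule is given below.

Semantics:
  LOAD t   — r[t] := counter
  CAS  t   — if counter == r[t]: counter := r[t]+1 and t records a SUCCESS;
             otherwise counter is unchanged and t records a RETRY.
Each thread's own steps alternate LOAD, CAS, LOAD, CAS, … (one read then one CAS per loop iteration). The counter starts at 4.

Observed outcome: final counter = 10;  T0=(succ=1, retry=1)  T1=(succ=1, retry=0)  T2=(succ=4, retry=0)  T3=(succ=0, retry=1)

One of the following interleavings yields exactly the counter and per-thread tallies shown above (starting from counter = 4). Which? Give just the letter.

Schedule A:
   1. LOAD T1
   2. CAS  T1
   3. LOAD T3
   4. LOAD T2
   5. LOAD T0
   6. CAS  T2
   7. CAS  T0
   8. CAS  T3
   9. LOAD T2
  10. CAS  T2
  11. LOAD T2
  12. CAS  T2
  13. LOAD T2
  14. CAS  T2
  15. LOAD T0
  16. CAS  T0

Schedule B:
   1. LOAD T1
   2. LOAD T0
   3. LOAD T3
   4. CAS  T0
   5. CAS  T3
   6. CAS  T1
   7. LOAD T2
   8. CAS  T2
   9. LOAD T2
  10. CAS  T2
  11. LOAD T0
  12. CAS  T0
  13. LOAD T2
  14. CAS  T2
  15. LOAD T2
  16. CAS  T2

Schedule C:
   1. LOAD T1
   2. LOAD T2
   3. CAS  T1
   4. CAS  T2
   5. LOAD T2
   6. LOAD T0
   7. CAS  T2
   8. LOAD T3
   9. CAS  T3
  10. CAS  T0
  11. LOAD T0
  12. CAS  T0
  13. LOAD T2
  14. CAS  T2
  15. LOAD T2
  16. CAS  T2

A

Simulating candidate A:
[1] T1.load  rd  (counter 4, T1.r 4)
[2] T1.cas  hit  (counter 5, T1.r 4)
[3] T3.load  rd  (counter 5, T3.r 5)
[4] T2.load  rd  (counter 5, T2.r 5)
[5] T0.load  rd  (counter 5, T0.r 5)
[6] T2.cas  hit  (counter 6, T2.r 5)
[7] T0.cas  miss  (counter 6, T0.r 5)
[8] T3.cas  miss  (counter 6, T3.r 5)
[9] T2.load  rd  (counter 6, T2.r 6)
[10] T2.cas  hit  (counter 7, T2.r 6)
[11] T2.load  rd  (counter 7, T2.r 7)
[12] T2.cas  hit  (counter 8, T2.r 7)
[13] T2.load  rd  (counter 8, T2.r 8)
[14] T2.cas  hit  (counter 9, T2.r 8)
[15] T0.load  rd  (counter 9, T0.r 9)
[16] T0.cas  hit  (counter 10, T0.r 9)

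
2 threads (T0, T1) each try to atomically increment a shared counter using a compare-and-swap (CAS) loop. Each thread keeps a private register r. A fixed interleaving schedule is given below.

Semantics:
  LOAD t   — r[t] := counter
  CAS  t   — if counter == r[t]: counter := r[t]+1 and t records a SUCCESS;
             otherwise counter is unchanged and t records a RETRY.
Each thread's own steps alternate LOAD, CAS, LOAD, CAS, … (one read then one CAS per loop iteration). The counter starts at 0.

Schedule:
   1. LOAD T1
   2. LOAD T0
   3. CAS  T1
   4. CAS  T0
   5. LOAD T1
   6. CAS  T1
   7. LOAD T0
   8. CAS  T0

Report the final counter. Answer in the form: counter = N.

T1 LOAD — after: cnt=0, r=0 — load
T0 LOAD — after: cnt=0, r=0 — load
T1 CAS — after: cnt=1, r=0 — ok
T0 CAS — after: cnt=1, r=0 — retry
T1 LOAD — after: cnt=1, r=1 — load
T1 CAS — after: cnt=2, r=1 — ok
T0 LOAD — after: cnt=2, r=2 — load
T0 CAS — after: cnt=3, r=2 — ok

counter = 3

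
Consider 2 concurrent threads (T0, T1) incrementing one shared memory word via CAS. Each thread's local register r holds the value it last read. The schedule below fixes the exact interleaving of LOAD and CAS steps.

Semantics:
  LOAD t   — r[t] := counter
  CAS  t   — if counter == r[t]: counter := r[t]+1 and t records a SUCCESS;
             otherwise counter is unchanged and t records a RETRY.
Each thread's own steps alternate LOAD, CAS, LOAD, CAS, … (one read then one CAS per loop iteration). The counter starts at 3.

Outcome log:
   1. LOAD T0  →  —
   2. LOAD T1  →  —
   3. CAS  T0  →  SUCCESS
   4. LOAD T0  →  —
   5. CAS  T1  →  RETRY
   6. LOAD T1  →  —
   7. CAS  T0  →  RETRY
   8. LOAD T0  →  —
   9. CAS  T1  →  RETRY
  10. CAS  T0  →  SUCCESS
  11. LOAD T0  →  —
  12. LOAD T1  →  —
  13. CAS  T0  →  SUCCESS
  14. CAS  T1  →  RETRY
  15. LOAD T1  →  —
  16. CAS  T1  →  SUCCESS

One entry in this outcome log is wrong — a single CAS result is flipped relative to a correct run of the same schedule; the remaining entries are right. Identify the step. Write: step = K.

Correct run:
T0 LOAD — after: cnt=3, r=3 — load
T1 LOAD — after: cnt=3, r=3 — load
T0 CAS — after: cnt=4, r=3 — ok
T0 LOAD — after: cnt=4, r=4 — load
T1 CAS — after: cnt=4, r=3 — retry
T1 LOAD — after: cnt=4, r=4 — load
T0 CAS — after: cnt=5, r=4 — ok
T0 LOAD — after: cnt=5, r=5 — load
T1 CAS — after: cnt=5, r=4 — retry
T0 CAS — after: cnt=6, r=5 — ok
T0 LOAD — after: cnt=6, r=6 — load
T1 LOAD — after: cnt=6, r=6 — load
T0 CAS — after: cnt=7, r=6 — ok
T1 CAS — after: cnt=7, r=6 — retry
T1 LOAD — after: cnt=7, r=7 — load
T1 CAS — after: cnt=8, r=7 — ok
Flip is step 7.

step = 7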